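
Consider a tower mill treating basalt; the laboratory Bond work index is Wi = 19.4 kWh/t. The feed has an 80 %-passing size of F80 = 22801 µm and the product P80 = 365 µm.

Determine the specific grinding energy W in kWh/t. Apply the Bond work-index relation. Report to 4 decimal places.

W = 10·Wi·(P80^(-½) − F80^(-½))
1/√365 = 0.052342;  1/√22801 = 0.006623
W = 10·19.4·(0.052342 − 0.006623) = 8.8697 kWh/t

W = 8.8697 kWh/t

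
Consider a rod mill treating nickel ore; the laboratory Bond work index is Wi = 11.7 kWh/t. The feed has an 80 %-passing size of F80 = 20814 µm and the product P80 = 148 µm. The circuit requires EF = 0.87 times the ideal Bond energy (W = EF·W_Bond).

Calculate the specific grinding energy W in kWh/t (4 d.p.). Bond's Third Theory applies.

W = 7.6615 kWh/t

W = 10 Wi (1/√P80 − 1/√F80)  [Bond]
1/√148 = 0.082199;  1/√20814 = 0.006931
W = 10·11.7·(0.082199 − 0.006931) = 8.8064 kWh/t
Corrected W = EF·W_Bond = 0.87·8.8064 = 7.6615 kWh/t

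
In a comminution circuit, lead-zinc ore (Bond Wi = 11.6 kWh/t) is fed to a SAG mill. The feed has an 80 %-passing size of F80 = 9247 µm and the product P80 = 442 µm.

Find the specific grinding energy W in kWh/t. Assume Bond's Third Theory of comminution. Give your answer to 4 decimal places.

Bond: W = 10·Wi·(1/√P80 − 1/√F80)
1/√442 = 0.047565;  1/√9247 = 0.010399
W = 10·11.6·(0.047565 − 0.010399) = 4.3113 kWh/t

W = 4.3113 kWh/t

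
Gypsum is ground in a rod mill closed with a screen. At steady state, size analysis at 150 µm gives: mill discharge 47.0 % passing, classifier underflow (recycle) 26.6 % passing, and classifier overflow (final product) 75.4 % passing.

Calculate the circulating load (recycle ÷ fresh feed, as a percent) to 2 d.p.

CL = 139.22 %

Let r = R/F. Size balance at 150 µm:
(1+r)d = ru + o → r = (o−d)/(d−u)
r = (75.4 − 47.0)/(47.0 − 26.6) = 28.4/20.4 = 1.3922
CL = 100·r = 139.22 %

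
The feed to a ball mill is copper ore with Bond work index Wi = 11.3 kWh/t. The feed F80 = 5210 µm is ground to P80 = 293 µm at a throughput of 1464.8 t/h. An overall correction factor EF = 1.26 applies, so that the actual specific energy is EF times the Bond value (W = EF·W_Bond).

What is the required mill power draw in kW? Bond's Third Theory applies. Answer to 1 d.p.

Bond: W = 10·Wi·(1/√P80 − 1/√F80)
W = 10·11.3·(1/√293 − 1/√5210) = 10·11.3·(0.044566) = 5.0360 kWh/t
With EF = 1.26: W = 5.0360·1.26 = 6.3454 kWh/t
P = W·T = 6.3454·1464.8 = 9294.7 kW

P = 9294.7 kW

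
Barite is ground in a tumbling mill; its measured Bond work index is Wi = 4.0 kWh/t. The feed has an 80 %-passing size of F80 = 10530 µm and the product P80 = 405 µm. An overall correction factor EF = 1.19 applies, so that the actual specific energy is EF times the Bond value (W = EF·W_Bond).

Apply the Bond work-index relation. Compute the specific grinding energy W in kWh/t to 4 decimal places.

Bond: W = 10·Wi·(1/√P80 − 1/√F80)
1/√405 = 0.049690;  1/√10530 = 0.009745
W = 10·4.0·(0.049690 − 0.009745) = 1.5978 kWh/t
Corrected W = EF·W_Bond = 1.19·1.5978 = 1.9014 kWh/t

W = 1.9014 kWh/t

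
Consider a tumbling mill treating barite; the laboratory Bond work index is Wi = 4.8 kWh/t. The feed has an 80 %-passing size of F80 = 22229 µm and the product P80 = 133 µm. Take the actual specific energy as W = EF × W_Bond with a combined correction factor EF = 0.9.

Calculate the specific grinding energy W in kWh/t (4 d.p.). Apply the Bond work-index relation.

W = 3.4562 kWh/t

W = 10·Wi·[P80^(−½) − F80^(−½)]
1/√133 = 0.086711;  1/√22229 = 0.006707
W = 10·4.8·(0.086711 − 0.006707) = 3.8402 kWh/t
Apply correction: 3.8402 × 0.9 = 3.4562 kWh/t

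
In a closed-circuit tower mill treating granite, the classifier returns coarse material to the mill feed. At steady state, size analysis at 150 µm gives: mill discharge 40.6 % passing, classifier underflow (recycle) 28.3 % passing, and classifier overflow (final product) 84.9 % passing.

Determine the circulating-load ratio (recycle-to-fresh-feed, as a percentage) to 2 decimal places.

CL = 360.16 %

Balance %-passing 150 µm (r = R/F):
d + r·d = r·u + o → r(d−u) = o−d
r = (84.9 − 40.6)/(40.6 − 28.3) = 44.3/12.3 = 3.6016
CL = 100·r = 360.16 %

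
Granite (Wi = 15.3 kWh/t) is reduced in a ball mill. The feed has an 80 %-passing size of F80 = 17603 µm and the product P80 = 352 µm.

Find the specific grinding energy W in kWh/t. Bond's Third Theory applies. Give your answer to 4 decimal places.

W = 10·Wi·[P80^(−½) − F80^(−½)]
1/√352 = 0.053300;  1/√17603 = 0.007537
W = 10·15.3·(0.053300 − 0.007537) = 7.0017 kWh/t

W = 7.0017 kWh/t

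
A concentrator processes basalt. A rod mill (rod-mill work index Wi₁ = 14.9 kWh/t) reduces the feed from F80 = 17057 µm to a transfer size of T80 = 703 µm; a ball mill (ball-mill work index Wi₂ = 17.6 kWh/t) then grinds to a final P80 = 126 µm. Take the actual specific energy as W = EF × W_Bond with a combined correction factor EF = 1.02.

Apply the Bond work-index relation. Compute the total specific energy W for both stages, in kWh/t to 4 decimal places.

W = 13.7905 kWh/t

W_Bond = 10·Wi·(1/√P₈₀ − 1/√F₈₀)
Stage 1 (17057→703 µm, Wi₁=14.9): W₁ = 10·14.9·(0.037716 − 0.007657) = 4.4788 kWh/t
Stage 2 (703→126 µm, Wi₂=17.6): W₂ = 10·17.6·(0.089087 − 0.037716) = 9.0414 kWh/t
W = W₁ + W₂ = 4.4788 + 9.0414 = 13.5201 kWh/t
Corrected W = EF·W_Bond = 1.02·13.5201 = 13.7905 kWh/t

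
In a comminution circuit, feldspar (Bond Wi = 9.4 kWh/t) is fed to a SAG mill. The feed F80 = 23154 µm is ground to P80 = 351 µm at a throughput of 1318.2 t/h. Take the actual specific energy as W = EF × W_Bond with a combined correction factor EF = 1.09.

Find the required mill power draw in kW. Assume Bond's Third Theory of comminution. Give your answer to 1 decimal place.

W = 10·Wi·(P80^(-½) − F80^(-½))
W = 10·9.4·(1/√351 − 1/√23154) = 10·9.4·(0.046804) = 4.3996 kWh/t
Apply correction: 4.3996 × 1.09 = 4.7956 kWh/t
P_mill = W·ṁ = 4.7956·1318.2 = 6321.5 kW

P = 6321.5 kW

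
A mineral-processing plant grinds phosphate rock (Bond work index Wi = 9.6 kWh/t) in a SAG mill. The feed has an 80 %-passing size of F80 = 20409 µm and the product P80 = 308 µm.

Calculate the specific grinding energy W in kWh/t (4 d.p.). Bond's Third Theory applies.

Bond:  W = 10 Wi (1/√P − 1/√F)
1/√308 = 0.056980;  1/√20409 = 0.007000
W = 10·9.6·(0.056980 − 0.007000) = 4.7981 kWh/t

W = 4.7981 kWh/t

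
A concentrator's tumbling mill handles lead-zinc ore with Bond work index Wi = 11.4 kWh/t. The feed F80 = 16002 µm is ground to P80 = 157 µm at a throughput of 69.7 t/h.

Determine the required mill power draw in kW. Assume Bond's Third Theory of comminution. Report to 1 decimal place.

Bond:  W = 10 Wi (1/√P − 1/√F)
W = 10·11.4·(1/√157 − 1/√16002) = 10·11.4·(0.071903) = 8.1970 kWh/t
P = W·T = 8.1970·69.7 = 571.3 kW

P = 571.3 kW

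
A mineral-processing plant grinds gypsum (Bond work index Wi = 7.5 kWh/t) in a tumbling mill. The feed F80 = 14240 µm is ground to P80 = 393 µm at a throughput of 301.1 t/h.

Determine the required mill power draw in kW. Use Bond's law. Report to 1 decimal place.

Bond: W = 10·Wi·(1/√P80 − 1/√F80)
W = 10·7.5·(1/√393 − 1/√14240) = 10·7.5·(0.042063) = 3.1547 kWh/t
P = W·T = 3.1547·301.1 = 949.9 kW

P = 949.9 kW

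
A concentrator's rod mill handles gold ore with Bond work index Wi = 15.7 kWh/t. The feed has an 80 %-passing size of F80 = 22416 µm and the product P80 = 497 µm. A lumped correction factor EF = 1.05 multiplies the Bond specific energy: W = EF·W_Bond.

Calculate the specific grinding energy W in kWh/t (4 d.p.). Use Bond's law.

W = 6.2935 kWh/t

Bond:  W = 10 Wi (1/√P − 1/√F)
1/√497 = 0.044856;  1/√22416 = 0.006679
W = 10·15.7·(0.044856 − 0.006679) = 5.9938 kWh/t
Apply correction: 5.9938 × 1.05 = 6.2935 kWh/t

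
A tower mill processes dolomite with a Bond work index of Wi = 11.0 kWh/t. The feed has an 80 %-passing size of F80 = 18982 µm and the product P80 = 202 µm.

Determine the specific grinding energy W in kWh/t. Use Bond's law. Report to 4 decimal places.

W = 10·Wi·(P80^(-½) − F80^(-½))
1/√202 = 0.070360;  1/√18982 = 0.007258
W = 10·11.0·(0.070360 − 0.007258) = 6.9412 kWh/t

W = 6.9412 kWh/t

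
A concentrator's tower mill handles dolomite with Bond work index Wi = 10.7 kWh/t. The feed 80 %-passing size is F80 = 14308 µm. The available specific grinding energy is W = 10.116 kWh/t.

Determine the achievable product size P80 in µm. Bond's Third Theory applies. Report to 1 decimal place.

P80 = 94.4 µm

W = 10 Wi (P80^-0.5 − F80^-0.5)
1/√P80 = 1/√F80 + W/(10·Wi)
  = 10.1160/(10·10.7) + 1/√14308 = 0.094542 + 0.008360 = 0.102902
P80 = (1/0.102902)² = 9.7180² = 94.44 µm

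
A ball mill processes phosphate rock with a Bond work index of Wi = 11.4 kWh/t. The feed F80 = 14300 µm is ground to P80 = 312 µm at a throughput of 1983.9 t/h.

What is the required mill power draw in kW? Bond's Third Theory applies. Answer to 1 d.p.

W = 10·Wi·[P80^(−½) − F80^(−½)]
W = 10·11.4·(1/√312 − 1/√14300) = 10·11.4·(0.048251) = 5.5007 kWh/t
Mill draw = 5.5007 × 1983.9 = 10912.8 kW

P = 10912.8 kW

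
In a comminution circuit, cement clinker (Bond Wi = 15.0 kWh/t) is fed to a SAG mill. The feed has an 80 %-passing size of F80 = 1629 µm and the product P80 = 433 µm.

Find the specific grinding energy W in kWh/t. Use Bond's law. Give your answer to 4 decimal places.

Bond: W = 10·Wi·(1/√P80 − 1/√F80)
1/√433 = 0.048057;  1/√1629 = 0.024776
W = 10·15.0·(0.048057 − 0.024776) = 3.4921 kWh/t

W = 3.4921 kWh/t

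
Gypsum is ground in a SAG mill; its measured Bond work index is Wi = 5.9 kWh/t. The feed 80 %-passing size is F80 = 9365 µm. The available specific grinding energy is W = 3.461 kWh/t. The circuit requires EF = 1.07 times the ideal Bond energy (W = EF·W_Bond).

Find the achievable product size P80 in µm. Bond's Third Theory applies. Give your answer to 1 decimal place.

P80 = 235.5 µm

W = 10 Wi (1/√P80 − 1/√F80)  [Bond]
W_Bond = W / EF = 3.461 / 1.07 = 3.2346 kWh/t
⇒ 1/√P80 = W_Bond/(10·Wi) + 1/√F80
  = 3.2346/(10·5.9) + 1/√9365 = 0.054823 + 0.010333 = 0.065157
P80 = (1/0.065157)² = 15.3476² = 235.55 µm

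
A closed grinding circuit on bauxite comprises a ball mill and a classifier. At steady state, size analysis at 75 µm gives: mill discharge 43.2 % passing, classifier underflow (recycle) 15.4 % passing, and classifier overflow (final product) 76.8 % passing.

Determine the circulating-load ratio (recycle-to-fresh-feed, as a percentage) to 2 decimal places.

Mass balance on the −75 µm fraction:
Fd + Rd = Ru + Fo ⇒ R/F = (o−d)/(d−u)
r = (76.8 − 43.2)/(43.2 − 15.4) = 33.6/27.8 = 1.2086
CL = 100·r = 120.86 %

CL = 120.86 %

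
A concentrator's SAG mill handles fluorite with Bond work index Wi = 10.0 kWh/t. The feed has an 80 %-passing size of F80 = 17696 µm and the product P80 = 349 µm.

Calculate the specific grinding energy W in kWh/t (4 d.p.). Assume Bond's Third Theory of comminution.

W = 4.6011 kWh/t

W = 10·Wi·[P80^(−½) − F80^(−½)]
1/√349 = 0.053529;  1/√17696 = 0.007517
W = 10·10.0·(0.053529 − 0.007517) = 4.6011 kWh/t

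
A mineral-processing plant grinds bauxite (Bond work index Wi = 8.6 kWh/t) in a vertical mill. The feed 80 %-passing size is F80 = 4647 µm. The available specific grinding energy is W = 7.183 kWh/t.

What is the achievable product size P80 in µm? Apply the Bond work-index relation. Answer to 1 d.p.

W = 10·Wi·[P80^(−½) − F80^(−½)]
⇒ 1/√P80 = W/(10 Wi) + 1/√F80
  = 7.1830/(10·8.6) + 1/√4647 = 0.083523 + 0.014669 = 0.098193
P80 = (1/0.098193)² = 10.1841² = 103.72 µm

P80 = 103.7 µm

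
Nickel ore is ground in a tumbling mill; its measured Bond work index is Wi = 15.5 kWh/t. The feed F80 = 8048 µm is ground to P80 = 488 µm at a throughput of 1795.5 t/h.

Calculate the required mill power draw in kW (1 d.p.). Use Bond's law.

W = 10·Wi·[P80^(−½) − F80^(−½)]
W = 10·15.5·(1/√488 − 1/√8048) = 10·15.5·(0.034121) = 5.2887 kWh/t
P_mill = W·ṁ = 5.2887·1795.5 = 9495.9 kW

P = 9495.9 kW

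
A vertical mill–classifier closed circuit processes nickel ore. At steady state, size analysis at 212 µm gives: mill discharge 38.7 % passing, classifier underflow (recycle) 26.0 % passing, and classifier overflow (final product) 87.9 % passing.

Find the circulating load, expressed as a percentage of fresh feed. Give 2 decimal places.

Let r = R/F. Size balance at 212 µm:
r = (o − d)/(d − u)
r = (87.9 − 38.7)/(38.7 − 26.0) = 49.2/12.7 = 3.8740
CL = 100·r = 387.40 %

CL = 387.40 %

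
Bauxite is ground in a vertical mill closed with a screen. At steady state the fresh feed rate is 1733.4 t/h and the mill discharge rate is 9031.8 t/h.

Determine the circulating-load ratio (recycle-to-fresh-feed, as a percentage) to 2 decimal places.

CL = 421.05 %

Steady state: M = F + R.
R = M − F = 9031.8 − 1733.4 = 7298.4 t/h
CL = 100·R/F = 100·7298.4/1733.4 = 421.05 %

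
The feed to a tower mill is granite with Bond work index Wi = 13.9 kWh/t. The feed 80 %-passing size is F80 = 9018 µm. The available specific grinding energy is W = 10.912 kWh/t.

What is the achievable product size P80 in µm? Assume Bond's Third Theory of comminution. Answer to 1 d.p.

P80 = 126.2 µm

W = 10 Wi (P80^-0.5 − F80^-0.5)
P80^(−½) = W/(10 Wi) + F80^(−½)
  = 10.9120/(10·13.9) + 1/√9018 = 0.078504 + 0.010530 = 0.089034
P80 = (1/0.089034)² = 11.2317² = 126.15 µm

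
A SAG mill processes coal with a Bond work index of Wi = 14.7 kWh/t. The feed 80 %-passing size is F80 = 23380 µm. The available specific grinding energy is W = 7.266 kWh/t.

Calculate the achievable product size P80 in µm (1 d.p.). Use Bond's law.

W = 10 Wi (P80^-0.5 − F80^-0.5)
P80^-0.5 = F80^-0.5 + W/(10 Wi)
  = 7.2660/(10·14.7) + 1/√23380 = 0.049429 + 0.006540 = 0.055969
P80 = (1/0.055969)² = 17.8672² = 319.24 µm

P80 = 319.2 µm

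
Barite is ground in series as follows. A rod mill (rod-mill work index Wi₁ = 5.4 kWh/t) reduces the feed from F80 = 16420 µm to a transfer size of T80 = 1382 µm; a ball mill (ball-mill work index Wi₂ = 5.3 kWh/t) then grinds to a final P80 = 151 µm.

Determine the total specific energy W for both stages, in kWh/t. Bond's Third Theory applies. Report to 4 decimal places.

Bond:  W = 10 Wi (1/√P − 1/√F)
Stage 1 (16420→1382 µm, Wi₁=5.4): W₁ = 10·5.4·(0.026900 − 0.007804) = 1.0312 kWh/t
Stage 2 (1382→151 µm, Wi₂=5.3): W₂ = 10·5.3·(0.081379 − 0.026900) = 2.8874 kWh/t
W = W₁ + W₂ = 1.0312 + 2.8874 = 3.9186 kWh/t

W = 3.9186 kWh/t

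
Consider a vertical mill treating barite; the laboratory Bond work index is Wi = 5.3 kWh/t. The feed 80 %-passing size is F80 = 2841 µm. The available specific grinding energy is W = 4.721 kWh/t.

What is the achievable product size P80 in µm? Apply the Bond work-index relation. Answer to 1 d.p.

P80 = 86.0 µm

Bond:  W = 10 Wi (1/√P − 1/√F)
P80^(−½) = W/(10 Wi) + F80^(−½)
  = 4.7210/(10·5.3) + 1/√2841 = 0.089075 + 0.018761 = 0.107837
P80 = (1/0.107837)² = 9.2733² = 85.99 µm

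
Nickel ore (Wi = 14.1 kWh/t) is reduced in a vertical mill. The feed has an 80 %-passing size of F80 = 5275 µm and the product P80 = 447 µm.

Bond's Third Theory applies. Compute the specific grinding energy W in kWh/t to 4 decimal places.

Bond: W = 10·Wi·(1/√P80 − 1/√F80)
1/√447 = 0.047298;  1/√5275 = 0.013769
W = 10·14.1·(0.047298 − 0.013769) = 4.7277 kWh/t

W = 4.7277 kWh/t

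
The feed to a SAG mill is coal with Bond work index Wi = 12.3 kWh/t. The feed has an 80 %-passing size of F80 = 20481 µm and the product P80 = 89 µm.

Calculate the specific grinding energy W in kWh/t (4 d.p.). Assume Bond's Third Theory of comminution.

Bond: W = 10·Wi·(1/√P80 − 1/√F80)
1/√89 = 0.106000;  1/√20481 = 0.006988
W = 10·12.3·(0.106000 − 0.006988) = 12.1785 kWh/t

W = 12.1785 kWh/t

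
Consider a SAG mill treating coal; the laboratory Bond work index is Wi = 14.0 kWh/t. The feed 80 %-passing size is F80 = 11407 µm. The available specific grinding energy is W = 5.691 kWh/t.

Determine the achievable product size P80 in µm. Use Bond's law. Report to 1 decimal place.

W_Bond = 10·Wi·(1/√P₈₀ − 1/√F₈₀)
P80^(−½) = W/(10 Wi) + F80^(−½)
  = 5.6910/(10·14.0) + 1/√11407 = 0.040650 + 0.009363 = 0.050013
P80 = (1/0.050013)² = 19.9948² = 399.79 µm

P80 = 399.8 µm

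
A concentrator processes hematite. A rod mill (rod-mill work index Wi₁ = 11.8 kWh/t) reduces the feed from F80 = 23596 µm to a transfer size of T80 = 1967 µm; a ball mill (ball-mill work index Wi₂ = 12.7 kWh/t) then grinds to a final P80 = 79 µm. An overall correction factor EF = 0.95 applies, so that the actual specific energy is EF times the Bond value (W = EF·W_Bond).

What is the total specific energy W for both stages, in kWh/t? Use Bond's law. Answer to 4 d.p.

W = 12.6516 kWh/t

W = 10·Wi·(P80^(-½) − F80^(-½))
Stage 1 (23596→1967 µm, Wi₁=11.8): W₁ = 10·11.8·(0.022547 − 0.006510) = 1.8924 kWh/t
Stage 2 (1967→79 µm, Wi₂=12.7): W₂ = 10·12.7·(0.112509 − 0.022547) = 11.4251 kWh/t
W = W₁ + W₂ = 1.8924 + 11.4251 = 13.3175 kWh/t
With EF = 0.95: W = 13.3175·0.95 = 12.6516 kWh/t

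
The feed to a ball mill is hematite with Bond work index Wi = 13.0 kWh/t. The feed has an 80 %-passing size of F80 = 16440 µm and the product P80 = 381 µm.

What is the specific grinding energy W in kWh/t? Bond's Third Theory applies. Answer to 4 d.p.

W = 10 Wi (1/√P80 − 1/√F80)  [Bond]
1/√381 = 0.051232;  1/√16440 = 0.007799
W = 10·13.0·(0.051232 − 0.007799) = 5.6462 kWh/t

W = 5.6462 kWh/t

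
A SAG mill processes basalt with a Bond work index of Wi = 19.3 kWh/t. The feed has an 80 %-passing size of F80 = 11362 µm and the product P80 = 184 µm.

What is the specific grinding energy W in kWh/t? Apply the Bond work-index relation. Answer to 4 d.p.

W = 12.4175 kWh/t

W = 10·Wi·[P80^(−½) − F80^(−½)]
1/√184 = 0.073721;  1/√11362 = 0.009382
W = 10·19.3·(0.073721 − 0.009382) = 12.4175 kWh/t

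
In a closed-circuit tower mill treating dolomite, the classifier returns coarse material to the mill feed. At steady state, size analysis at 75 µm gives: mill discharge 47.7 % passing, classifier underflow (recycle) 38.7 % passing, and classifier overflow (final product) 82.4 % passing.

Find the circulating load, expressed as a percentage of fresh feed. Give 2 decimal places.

Mass balance on the −75 µm fraction:
(1+r)·d = r·u + o ⇒ r = (o−d)/(d−u)
r = (82.4 − 47.7)/(47.7 − 38.7) = 34.7/9.0 = 3.8556
CL = 100·r = 385.56 %

CL = 385.56 %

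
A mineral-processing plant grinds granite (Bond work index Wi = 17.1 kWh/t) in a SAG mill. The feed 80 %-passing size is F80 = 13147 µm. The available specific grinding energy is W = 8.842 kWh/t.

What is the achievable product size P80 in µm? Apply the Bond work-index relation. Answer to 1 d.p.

W = 10·Wi·[P80^(−½) − F80^(−½)]
⇒ 1/√P80 = W/(10·Wi) + 1/√F80
  = 8.8420/(10·17.1) + 1/√13147 = 0.051708 + 0.008721 = 0.060429
P80 = (1/0.060429)² = 16.5483² = 273.85 µm

P80 = 273.8 µm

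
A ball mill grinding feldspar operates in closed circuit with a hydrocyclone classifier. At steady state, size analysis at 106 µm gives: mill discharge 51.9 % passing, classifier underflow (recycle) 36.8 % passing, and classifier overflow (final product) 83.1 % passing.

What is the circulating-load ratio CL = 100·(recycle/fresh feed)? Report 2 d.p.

CL = 206.62 %

Mass balance on the −106 µm fraction:
d + r·d = r·u + o → r(d−u) = o−d
r = (83.1 − 51.9)/(51.9 − 36.8) = 31.2/15.1 = 2.0662
CL = 100·r = 206.62 %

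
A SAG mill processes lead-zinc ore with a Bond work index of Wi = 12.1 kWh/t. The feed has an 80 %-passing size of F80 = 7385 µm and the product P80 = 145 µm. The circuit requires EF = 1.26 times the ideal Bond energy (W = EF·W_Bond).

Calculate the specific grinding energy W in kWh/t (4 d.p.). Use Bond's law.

W = 10 Wi / √P80 − 10 Wi / √F80
1/√145 = 0.083045;  1/√7385 = 0.011637
W = 10·12.1·(0.083045 − 0.011637) = 8.6405 kWh/t
Apply correction: 8.6405 × 1.26 = 10.8870 kWh/t

W = 10.8870 kWh/t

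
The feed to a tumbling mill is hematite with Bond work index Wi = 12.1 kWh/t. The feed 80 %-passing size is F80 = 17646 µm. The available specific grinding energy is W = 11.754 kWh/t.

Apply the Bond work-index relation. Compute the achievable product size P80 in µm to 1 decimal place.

Bond:  W = 10 Wi (1/√P − 1/√F)
⇒ 1/√P80 = W/(10·Wi) + 1/√F80
  = 11.7540/(10·12.1) + 1/√17646 = 0.097140 + 0.007528 = 0.104668
P80 = (1/0.104668)² = 9.5540² = 91.28 µm

P80 = 91.3 µm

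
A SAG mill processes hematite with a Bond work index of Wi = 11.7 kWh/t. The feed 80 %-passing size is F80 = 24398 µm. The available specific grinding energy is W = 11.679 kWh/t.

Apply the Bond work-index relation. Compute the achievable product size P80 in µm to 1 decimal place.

P80 = 88.6 µm

W = 10·Wi·[P80^(−½) − F80^(−½)]
P80^-0.5 = F80^-0.5 + W/(10 Wi)
  = 11.6790/(10·11.7) + 1/√24398 = 0.099821 + 0.006402 = 0.106223
P80 = (1/0.106223)² = 9.4142² = 88.63 µm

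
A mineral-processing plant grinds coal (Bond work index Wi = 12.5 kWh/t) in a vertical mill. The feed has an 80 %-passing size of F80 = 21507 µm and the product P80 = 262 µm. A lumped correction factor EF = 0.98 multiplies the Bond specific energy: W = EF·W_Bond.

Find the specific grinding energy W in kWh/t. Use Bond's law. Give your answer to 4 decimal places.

W = 6.7328 kWh/t

W = 10·Wi·[P80^(−½) − F80^(−½)]
1/√262 = 0.061780;  1/√21507 = 0.006819
W = 10·12.5·(0.061780 − 0.006819) = 6.8702 kWh/t
Apply correction: 6.8702 × 0.98 = 6.7328 kWh/t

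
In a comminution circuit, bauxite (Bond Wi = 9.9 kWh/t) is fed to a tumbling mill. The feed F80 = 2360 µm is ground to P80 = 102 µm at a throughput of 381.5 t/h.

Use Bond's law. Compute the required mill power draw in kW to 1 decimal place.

W = 10·Wi·[P80^(−½) − F80^(−½)]
W = 10·9.9·(1/√102 − 1/√2360) = 10·9.9·(0.078430) = 7.7646 kWh/t
P_mill = W·ṁ = 7.7646·381.5 = 2962.2 kW

P = 2962.2 kW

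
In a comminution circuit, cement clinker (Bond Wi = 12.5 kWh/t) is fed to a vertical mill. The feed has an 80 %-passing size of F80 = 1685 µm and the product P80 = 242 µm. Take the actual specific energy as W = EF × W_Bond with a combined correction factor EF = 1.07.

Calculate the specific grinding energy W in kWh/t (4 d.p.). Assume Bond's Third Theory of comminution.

Bond:  W = 10 Wi (1/√P − 1/√F)
1/√242 = 0.064282;  1/√1685 = 0.024361
W = 10·12.5·(0.064282 − 0.024361) = 4.9901 kWh/t
W_actual = 1.07 × 4.9901 = 5.3395 kWh/t

W = 5.3395 kWh/t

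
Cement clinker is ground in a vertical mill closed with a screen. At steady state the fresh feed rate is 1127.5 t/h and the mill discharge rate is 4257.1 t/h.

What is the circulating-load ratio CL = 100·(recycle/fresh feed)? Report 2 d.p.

CL = 277.57 %

Steady state: M = F + R.
R = M − F = 4257.1 − 1127.5 = 3129.6 t/h
CL = 100·R/F = 100·3129.6/1127.5 = 277.57 %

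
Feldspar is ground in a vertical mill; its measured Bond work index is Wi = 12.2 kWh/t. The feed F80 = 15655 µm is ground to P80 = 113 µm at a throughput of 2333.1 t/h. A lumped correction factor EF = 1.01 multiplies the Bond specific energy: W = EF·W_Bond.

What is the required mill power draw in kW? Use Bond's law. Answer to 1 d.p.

P = 24746.6 kW

W_Bond = 10·Wi·(1/√P₈₀ − 1/√F₈₀)
W = 10·12.2·(1/√113 − 1/√15655) = 10·12.2·(0.086080) = 10.5017 kWh/t
Apply correction: 10.5017 × 1.01 = 10.6067 kWh/t
P_mill = W·ṁ = 10.6067·2333.1 = 24746.6 kW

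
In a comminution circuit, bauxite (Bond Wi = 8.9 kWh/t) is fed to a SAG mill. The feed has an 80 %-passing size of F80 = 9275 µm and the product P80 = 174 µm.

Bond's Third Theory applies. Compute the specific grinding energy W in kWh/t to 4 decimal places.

W_Bond = 10·Wi·(1/√P₈₀ − 1/√F₈₀)
1/√174 = 0.075810;  1/√9275 = 0.010383
W = 10·8.9·(0.075810 − 0.010383) = 5.8229 kWh/t

W = 5.8229 kWh/t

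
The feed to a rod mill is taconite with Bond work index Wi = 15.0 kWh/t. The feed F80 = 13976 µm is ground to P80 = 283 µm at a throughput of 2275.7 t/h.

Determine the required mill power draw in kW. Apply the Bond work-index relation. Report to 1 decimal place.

W_Bond = 10·Wi·(1/√P₈₀ − 1/√F₈₀)
W = 10·15.0·(1/√283 − 1/√13976) = 10·15.0·(0.050985) = 7.6478 kWh/t
P = W·T = 7.6478·2275.7 = 17404.0 kW

P = 17404.0 kW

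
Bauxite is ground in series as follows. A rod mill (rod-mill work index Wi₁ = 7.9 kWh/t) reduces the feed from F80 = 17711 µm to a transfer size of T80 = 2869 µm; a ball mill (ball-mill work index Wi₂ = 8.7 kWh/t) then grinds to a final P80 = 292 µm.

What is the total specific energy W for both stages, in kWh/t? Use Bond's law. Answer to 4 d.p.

W = 10 Wi (P80^-0.5 − F80^-0.5)
Stage 1 (17711→2869 µm, Wi₁=7.9): W₁ = 10·7.9·(0.018670 − 0.007514) = 0.8813 kWh/t
Stage 2 (2869→292 µm, Wi₂=8.7): W₂ = 10·8.7·(0.058521 − 0.018670) = 3.4670 kWh/t
W = W₁ + W₂ = 0.8813 + 3.4670 = 4.3483 kWh/t

W = 4.3483 kWh/t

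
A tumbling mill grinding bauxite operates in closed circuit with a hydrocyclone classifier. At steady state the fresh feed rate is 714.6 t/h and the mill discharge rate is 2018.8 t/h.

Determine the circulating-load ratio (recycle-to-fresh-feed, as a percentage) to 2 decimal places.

CL = 182.51 %

Steady state: M = F + R.
R = M − F = 2018.8 − 714.6 = 1304.2 t/h
CL = 100·R/F = 100·1304.2/714.6 = 182.51 %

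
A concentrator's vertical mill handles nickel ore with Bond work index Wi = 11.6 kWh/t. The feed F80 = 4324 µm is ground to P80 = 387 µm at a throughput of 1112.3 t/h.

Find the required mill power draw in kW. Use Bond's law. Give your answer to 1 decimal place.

P = 4596.6 kW

W = 10·Wi·(P80^(-½) − F80^(-½))
W = 10·11.6·(1/√387 − 1/√4324) = 10·11.6·(0.035625) = 4.1325 kWh/t
P = W·T = 4.1325·1112.3 = 4596.6 kW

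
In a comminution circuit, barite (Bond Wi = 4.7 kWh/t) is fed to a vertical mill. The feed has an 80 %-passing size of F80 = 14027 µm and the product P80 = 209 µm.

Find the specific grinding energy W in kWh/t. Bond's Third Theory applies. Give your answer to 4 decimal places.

W = 10 Wi / √P80 − 10 Wi / √F80
1/√209 = 0.069171;  1/√14027 = 0.008443
W = 10·4.7·(0.069171 − 0.008443) = 2.8542 kWh/t

W = 2.8542 kWh/t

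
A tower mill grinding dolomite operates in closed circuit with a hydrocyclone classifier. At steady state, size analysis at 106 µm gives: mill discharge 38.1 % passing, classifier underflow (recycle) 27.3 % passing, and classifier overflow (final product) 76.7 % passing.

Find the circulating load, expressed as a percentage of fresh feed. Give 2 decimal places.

Let r = R/F. Size balance at 106 µm:
(1+r)d = ru + o → r = (o−d)/(d−u)
r = (76.7 − 38.1)/(38.1 − 27.3) = 38.6/10.8 = 3.5741
CL = 100·r = 357.41 %

CL = 357.41 %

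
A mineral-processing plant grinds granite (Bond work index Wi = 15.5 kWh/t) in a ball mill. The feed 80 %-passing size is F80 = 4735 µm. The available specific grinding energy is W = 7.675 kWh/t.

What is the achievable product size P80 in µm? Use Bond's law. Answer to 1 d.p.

W = 10 Wi / √P80 − 10 Wi / √F80
P80^(−½) = W/(10 Wi) + F80^(−½)
  = 7.6750/(10·15.5) + 1/√4735 = 0.049516 + 0.014532 = 0.064049
P80 = (1/0.064049)² = 15.6131² = 243.77 µm

P80 = 243.8 µm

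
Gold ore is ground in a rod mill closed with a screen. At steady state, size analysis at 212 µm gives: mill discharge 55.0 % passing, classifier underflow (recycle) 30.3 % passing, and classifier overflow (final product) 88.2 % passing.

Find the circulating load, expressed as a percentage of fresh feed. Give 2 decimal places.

CL = 134.41 %

Classifier node, passing 212 µm:
(1+r)·d = r·u + o ⇒ r = (o−d)/(d−u)
r = (88.2 − 55.0)/(55.0 − 30.3) = 33.2/24.7 = 1.3441
CL = 100·r = 134.41 %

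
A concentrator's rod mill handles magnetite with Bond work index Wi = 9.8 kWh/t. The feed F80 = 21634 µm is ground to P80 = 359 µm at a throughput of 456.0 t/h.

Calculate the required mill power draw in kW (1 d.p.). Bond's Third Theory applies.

W = 10 Wi (1/√P80 − 1/√F80)  [Bond]
W = 10·9.8·(1/√359 − 1/√21634) = 10·9.8·(0.045979) = 4.5060 kWh/t
Power = W × throughput = 4.5060 kWh/t × 456.0 t/h = 2054.7 kW

P = 2054.7 kW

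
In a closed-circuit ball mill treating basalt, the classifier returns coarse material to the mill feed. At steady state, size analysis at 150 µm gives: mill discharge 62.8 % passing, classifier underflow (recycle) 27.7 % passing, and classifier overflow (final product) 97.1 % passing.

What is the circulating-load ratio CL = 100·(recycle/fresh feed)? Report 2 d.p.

CL = 97.72 %

Classifier node, passing 150 µm:
Fd + Rd = Ru + Fo ⇒ R/F = (o−d)/(d−u)
r = (97.1 − 62.8)/(62.8 − 27.7) = 34.3/35.1 = 0.9772
CL = 100·r = 97.72 %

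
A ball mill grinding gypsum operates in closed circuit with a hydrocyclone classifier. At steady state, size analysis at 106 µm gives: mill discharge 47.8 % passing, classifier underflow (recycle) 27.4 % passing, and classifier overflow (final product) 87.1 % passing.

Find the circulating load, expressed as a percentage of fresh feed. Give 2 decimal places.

Classifier node, passing 106 µm:
r = (o − d)/(d − u)
r = (87.1 − 47.8)/(47.8 − 27.4) = 39.3/20.4 = 1.9265
CL = 100·r = 192.65 %

CL = 192.65 %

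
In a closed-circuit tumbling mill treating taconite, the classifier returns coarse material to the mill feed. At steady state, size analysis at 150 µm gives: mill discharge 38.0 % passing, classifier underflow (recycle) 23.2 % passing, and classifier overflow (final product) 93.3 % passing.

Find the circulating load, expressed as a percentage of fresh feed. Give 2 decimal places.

CL = 373.65 %

Balance %-passing 150 µm (r = R/F):
Fd + Rd = Ru + Fo ⇒ R/F = (o−d)/(d−u)
r = (93.3 − 38.0)/(38.0 − 23.2) = 55.3/14.8 = 3.7365
CL = 100·r = 373.65 %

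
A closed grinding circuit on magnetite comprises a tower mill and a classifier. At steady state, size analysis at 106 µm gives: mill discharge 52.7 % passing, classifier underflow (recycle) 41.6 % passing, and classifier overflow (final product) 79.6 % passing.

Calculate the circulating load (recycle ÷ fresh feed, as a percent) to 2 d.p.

CL = 242.34 %

Two-product formula at 106 µm:
Fd + Rd = Ru + Fo ⇒ R/F = (o−d)/(d−u)
r = (79.6 − 52.7)/(52.7 − 41.6) = 26.9/11.1 = 2.4234
CL = 100·r = 242.34 %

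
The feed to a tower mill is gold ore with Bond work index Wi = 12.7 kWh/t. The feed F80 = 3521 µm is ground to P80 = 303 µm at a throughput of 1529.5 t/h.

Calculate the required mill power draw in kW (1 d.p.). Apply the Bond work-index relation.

W = 10·Wi·(P80^(-½) − F80^(-½))
W = 10·12.7·(1/√303 − 1/√3521) = 10·12.7·(0.040596) = 5.1557 kWh/t
P = W·T = 5.1557·1529.5 = 7885.6 kW

P = 7885.6 kW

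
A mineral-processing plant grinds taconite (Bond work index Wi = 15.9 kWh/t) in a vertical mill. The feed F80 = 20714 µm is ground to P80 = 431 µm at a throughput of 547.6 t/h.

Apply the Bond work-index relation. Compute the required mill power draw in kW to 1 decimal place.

P = 3589.0 kW

Bond: W = 10·Wi·(1/√P80 − 1/√F80)
W = 10·15.9·(1/√431 − 1/√20714) = 10·15.9·(0.041220) = 6.5540 kWh/t
P = W·T = 6.5540·547.6 = 3589.0 kW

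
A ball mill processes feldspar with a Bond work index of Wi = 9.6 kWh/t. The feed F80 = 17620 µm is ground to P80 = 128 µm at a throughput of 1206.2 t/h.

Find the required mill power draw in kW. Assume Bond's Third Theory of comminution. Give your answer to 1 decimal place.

P = 9362.6 kW

W = 10·Wi·[P80^(−½) − F80^(−½)]
W = 10·9.6·(1/√128 − 1/√17620) = 10·9.6·(0.080855) = 7.7621 kWh/t
Power = W × throughput = 7.7621 kWh/t × 1206.2 t/h = 9362.6 kW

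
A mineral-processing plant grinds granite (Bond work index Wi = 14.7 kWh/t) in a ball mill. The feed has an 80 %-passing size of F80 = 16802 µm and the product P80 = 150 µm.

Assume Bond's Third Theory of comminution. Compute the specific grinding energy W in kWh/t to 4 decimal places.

W = 10·Wi·(P80^(-½) − F80^(-½))
1/√150 = 0.081650;  1/√16802 = 0.007715
W = 10·14.7·(0.081650 − 0.007715) = 10.8684 kWh/t

W = 10.8684 kWh/t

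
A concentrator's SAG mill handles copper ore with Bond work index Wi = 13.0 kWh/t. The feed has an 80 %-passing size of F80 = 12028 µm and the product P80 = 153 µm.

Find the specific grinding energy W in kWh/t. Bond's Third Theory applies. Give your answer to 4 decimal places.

Bond: W = 10·Wi·(1/√P80 − 1/√F80)
1/√153 = 0.080845;  1/√12028 = 0.009118
W = 10·13.0·(0.080845 − 0.009118) = 9.3245 kWh/t

W = 9.3245 kWh/t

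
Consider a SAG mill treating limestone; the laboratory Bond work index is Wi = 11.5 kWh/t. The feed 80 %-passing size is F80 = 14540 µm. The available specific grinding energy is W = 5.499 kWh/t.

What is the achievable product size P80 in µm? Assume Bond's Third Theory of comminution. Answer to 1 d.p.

P80 = 317.6 µm

W = 10 Wi (P80^-0.5 − F80^-0.5)
P80^-0.5 = F80^-0.5 + W/(10 Wi)
  = 5.4990/(10·11.5) + 1/√14540 = 0.047817 + 0.008293 = 0.056111
P80 = (1/0.056111)² = 17.8220² = 317.62 µm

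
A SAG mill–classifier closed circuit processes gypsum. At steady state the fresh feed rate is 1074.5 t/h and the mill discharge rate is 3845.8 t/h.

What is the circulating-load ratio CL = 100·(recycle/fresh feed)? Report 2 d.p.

CL = 257.92 %

Mill node: discharge = fresh + recycle.
R = M − F = 3845.8 − 1074.5 = 2771.3 t/h
CL = 100·R/F = 100·2771.3/1074.5 = 257.92 %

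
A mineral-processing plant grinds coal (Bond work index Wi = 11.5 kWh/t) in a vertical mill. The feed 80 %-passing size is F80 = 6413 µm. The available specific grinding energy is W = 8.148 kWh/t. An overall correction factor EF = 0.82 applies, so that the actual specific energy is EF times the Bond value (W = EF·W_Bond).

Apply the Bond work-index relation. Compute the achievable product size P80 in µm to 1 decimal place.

W = 10 Wi / √P80 − 10 Wi / √F80
W_Bond = W / EF = 8.148 / 0.82 = 9.9366 kWh/t
1/√P80 = 1/√F80 + W_Bond/(10·Wi)
  = 9.9366/(10·11.5) + 1/√6413 = 0.086405 + 0.012487 = 0.098892
P80 = (1/0.098892)² = 10.1120² = 102.25 µm

P80 = 102.3 µm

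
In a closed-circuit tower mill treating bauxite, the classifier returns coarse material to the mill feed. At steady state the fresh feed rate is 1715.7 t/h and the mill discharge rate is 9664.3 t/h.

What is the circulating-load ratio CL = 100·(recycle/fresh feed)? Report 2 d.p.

M = F + R at steady state, so:
R = M − F = 9664.3 − 1715.7 = 7948.6 t/h
CL = 100·R/F = 100·7948.6/1715.7 = 463.29 %

CL = 463.29 %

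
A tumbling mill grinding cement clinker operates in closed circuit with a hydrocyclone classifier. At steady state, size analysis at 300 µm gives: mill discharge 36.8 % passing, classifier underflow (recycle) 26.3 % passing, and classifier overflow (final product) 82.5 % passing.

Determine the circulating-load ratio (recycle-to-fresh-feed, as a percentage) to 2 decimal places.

Classifier node, passing 300 µm:
(1+r)d = ru + o → r = (o−d)/(d−u)
r = (82.5 − 36.8)/(36.8 − 26.3) = 45.7/10.5 = 4.3524
CL = 100·r = 435.24 %

CL = 435.24 %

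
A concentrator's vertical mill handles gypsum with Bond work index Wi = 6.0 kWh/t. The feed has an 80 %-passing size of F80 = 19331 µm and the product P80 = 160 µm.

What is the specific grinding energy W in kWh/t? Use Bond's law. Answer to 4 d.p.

W = 4.3119 kWh/t

Bond:  W = 10 Wi (1/√P − 1/√F)
1/√160 = 0.079057;  1/√19331 = 0.007192
W = 10·6.0·(0.079057 − 0.007192) = 4.3119 kWh/t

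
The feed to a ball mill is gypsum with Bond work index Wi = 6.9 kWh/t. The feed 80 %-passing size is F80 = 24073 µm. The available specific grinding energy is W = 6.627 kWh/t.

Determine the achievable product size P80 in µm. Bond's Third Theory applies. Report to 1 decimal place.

Bond:  W = 10 Wi (1/√P − 1/√F)
P80^(−½) = W/(10 Wi) + F80^(−½)
  = 6.6270/(10·6.9) + 1/√24073 = 0.096043 + 0.006445 = 0.102489
P80 = (1/0.102489)² = 9.7572² = 95.20 µm

P80 = 95.2 µm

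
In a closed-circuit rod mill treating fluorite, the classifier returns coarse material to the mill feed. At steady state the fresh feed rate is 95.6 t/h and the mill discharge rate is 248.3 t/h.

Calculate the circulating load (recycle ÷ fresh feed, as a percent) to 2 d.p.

M = F + R at steady state, so:
R = M − F = 248.3 − 95.6 = 152.7 t/h
CL = 100·R/F = 100·152.7/95.6 = 159.73 %

CL = 159.73 %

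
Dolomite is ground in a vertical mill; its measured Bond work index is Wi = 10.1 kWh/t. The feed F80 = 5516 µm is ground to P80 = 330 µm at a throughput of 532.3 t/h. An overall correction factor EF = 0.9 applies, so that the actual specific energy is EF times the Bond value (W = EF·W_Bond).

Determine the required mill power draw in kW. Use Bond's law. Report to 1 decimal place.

P = 2012.1 kW

Bond:  W = 10 Wi (1/√P − 1/√F)
W = 10·10.1·(1/√330 − 1/√5516) = 10·10.1·(0.041584) = 4.2000 kWh/t
W_actual = 0.9 × 4.2000 = 3.7800 kWh/t
P_mill = W·ṁ = 3.7800·532.3 = 2012.1 kW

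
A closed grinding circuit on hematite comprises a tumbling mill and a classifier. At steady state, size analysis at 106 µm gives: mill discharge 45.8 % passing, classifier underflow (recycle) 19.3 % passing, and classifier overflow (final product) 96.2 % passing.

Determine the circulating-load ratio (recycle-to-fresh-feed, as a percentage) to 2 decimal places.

CL = 190.19 %

Let r = R/F. Size balance at 106 µm:
r = (o − d)/(d − u)
r = (96.2 − 45.8)/(45.8 − 19.3) = 50.4/26.5 = 1.9019
CL = 100·r = 190.19 %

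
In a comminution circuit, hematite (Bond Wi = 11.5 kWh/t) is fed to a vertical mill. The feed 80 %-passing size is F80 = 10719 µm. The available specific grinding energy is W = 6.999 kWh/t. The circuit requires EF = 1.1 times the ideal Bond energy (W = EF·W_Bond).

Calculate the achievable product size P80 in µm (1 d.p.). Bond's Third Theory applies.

Bond: W = 10·Wi·(1/√P80 − 1/√F80)
W_Bond = W / EF = 6.999 / 1.1 = 6.3627 kWh/t
1/√P80 = 1/√F80 + W_Bond/(10·Wi)
  = 6.3627/(10·11.5) + 1/√10719 = 0.055328 + 0.009659 = 0.064987
P80 = (1/0.064987)² = 15.3877² = 236.78 µm

P80 = 236.8 µm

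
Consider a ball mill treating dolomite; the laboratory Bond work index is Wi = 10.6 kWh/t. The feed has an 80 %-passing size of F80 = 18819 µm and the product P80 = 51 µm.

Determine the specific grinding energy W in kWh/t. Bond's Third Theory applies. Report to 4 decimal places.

W = 14.0703 kWh/t

W = 10 Wi (P80^-0.5 − F80^-0.5)
1/√51 = 0.140028;  1/√18819 = 0.007290
W = 10·10.6·(0.140028 − 0.007290) = 14.0703 kWh/t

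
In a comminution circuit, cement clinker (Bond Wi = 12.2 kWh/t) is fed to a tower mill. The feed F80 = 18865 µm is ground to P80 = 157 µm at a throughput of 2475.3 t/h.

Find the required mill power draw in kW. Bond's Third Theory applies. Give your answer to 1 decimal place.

W = 10 Wi (1/√P80 − 1/√F80)  [Bond]
W = 10·12.2·(1/√157 − 1/√18865) = 10·12.2·(0.072528) = 8.8484 kWh/t
Mill draw = 8.8484 × 2475.3 = 21902.5 kW

P = 21902.5 kW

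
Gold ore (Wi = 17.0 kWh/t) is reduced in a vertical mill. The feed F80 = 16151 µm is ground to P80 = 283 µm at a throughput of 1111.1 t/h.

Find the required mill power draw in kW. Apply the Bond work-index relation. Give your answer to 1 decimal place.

Bond:  W = 10 Wi (1/√P − 1/√F)
W = 10·17.0·(1/√283 − 1/√16151) = 10·17.0·(0.051575) = 8.7678 kWh/t
P_mill = W·ṁ = 8.7678·1111.1 = 9741.9 kW

P = 9741.9 kW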